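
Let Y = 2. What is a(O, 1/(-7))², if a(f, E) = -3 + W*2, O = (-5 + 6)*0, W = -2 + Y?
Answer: 9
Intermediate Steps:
W = 0 (W = -2 + 2 = 0)
O = 0 (O = 1*0 = 0)
a(f, E) = -3 (a(f, E) = -3 + 0*2 = -3 + 0 = -3)
a(O, 1/(-7))² = (-3)² = 9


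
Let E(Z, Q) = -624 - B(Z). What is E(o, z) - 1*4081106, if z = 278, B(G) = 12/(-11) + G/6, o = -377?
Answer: -269389961/66 ≈ -4.0817e+6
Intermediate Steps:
B(G) = -12/11 + G/6 (B(G) = 12*(-1/11) + G*(⅙) = -12/11 + G/6)
E(Z, Q) = -6852/11 - Z/6 (E(Z, Q) = -624 - (-12/11 + Z/6) = -624 + (12/11 - Z/6) = -6852/11 - Z/6)
E(o, z) - 1*4081106 = (-6852/11 - ⅙*(-377)) - 1*4081106 = (-6852/11 + 377/6) - 4081106 = -36965/66 - 4081106 = -269389961/66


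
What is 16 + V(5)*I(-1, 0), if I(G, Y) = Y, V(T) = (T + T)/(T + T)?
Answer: 16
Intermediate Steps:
V(T) = 1 (V(T) = (2*T)/((2*T)) = (2*T)*(1/(2*T)) = 1)
16 + V(5)*I(-1, 0) = 16 + 1*0 = 16 + 0 = 16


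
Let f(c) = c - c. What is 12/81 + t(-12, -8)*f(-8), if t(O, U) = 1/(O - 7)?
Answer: 4/27 ≈ 0.14815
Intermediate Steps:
f(c) = 0
t(O, U) = 1/(-7 + O)
12/81 + t(-12, -8)*f(-8) = 12/81 + 0/(-7 - 12) = 12*(1/81) + 0/(-19) = 4/27 - 1/19*0 = 4/27 + 0 = 4/27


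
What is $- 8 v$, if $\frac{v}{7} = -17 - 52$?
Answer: $3864$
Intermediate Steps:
$v = -483$ ($v = 7 \left(-17 - 52\right) = 7 \left(-69\right) = -483$)
$- 8 v = \left(-8\right) \left(-483\right) = 3864$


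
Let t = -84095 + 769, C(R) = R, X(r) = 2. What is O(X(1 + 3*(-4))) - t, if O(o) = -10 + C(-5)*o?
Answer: 83306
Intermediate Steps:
t = -83326
O(o) = -10 - 5*o
O(X(1 + 3*(-4))) - t = (-10 - 5*2) - 1*(-83326) = (-10 - 10) + 83326 = -20 + 83326 = 83306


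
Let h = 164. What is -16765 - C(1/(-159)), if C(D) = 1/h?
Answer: -2749461/164 ≈ -16765.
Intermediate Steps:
C(D) = 1/164
-16765 - C(1/(-159)) = -16765 - 1*1/164 = -16765 - 1/164 = -2749461/164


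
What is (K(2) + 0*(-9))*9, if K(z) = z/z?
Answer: 9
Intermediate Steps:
K(z) = 1
(K(2) + 0*(-9))*9 = (1 + 0*(-9))*9 = (1 + 0)*9 = 1*9 = 9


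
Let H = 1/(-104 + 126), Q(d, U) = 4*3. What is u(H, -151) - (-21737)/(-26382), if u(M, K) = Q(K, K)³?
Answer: 45566359/26382 ≈ 1727.2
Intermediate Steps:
Q(d, U) = 12
H = 1/22 ≈ 0.045455
u(M, K) = 1728 (u(M, K) = 12³ = 1728)
u(H, -151) - (-21737)/(-26382) = 1728 - (-21737)/(-26382) = 1728 - (-21737)*(-1)/26382 = 1728 - 1*21737/26382 = 1728 - 21737/26382 = 45566359/26382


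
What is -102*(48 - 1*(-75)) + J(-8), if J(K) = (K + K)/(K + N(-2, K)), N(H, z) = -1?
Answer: -112898/9 ≈ -12544.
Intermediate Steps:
J(K) = 2*K/(-1 + K) (J(K) = (K + K)/(K - 1) = (2*K)/(-1 + K) = 2*K/(-1 + K))
-102*(48 - 1*(-75)) + J(-8) = -102*(48 - 1*(-75)) + 2*(-8)/(-1 - 8) = -102*(48 + 75) + 2*(-8)/(-9) = -102*123 + 2*(-8)*(-1/9) = -12546 + 16/9 = -112898/9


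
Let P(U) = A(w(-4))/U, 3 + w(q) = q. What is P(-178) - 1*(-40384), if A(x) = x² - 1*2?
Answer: 7188305/178 ≈ 40384.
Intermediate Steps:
w(q) = -3 + q
A(x) = -2 + x² (A(x) = x² - 2 = -2 + x²)
P(U) = 47/U (P(U) = (-2 + (-3 - 4)²)/U = (-2 + (-7)²)/U = (-2 + 49)/U = 47/U)
P(-178) - 1*(-40384) = 47/(-178) - 1*(-40384) = 47*(-1/178) + 40384 = -47/178 + 40384 = 7188305/178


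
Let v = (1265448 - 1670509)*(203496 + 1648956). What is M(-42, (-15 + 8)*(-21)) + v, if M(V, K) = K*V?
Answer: -750356065746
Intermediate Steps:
v = -750356059572 (v = -405061*1852452 = -750356059572)
M(-42, (-15 + 8)*(-21)) + v = ((-15 + 8)*(-21))*(-42) - 750356059572 = -7*(-21)*(-42) - 750356059572 = 147*(-42) - 750356059572 = -6174 - 750356059572 = -750356065746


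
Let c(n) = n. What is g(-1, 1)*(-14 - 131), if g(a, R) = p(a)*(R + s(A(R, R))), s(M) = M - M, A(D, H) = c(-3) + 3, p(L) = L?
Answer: 145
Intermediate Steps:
A(D, H) = 0 (A(D, H) = -3 + 3 = 0)
s(M) = 0
g(a, R) = R*a (g(a, R) = a*(R + 0) = a*R = R*a)
g(-1, 1)*(-14 - 131) = (1*(-1))*(-14 - 131) = -1*(-145) = 145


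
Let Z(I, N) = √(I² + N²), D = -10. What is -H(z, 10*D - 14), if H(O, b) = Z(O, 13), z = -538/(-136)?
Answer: -√853817/68 ≈ -13.589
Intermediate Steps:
z = 269/68 (z = -538*(-1/136) = 269/68 ≈ 3.9559)
H(O, b) = √(169 + O²) (H(O, b) = √(O² + 13²) = √(O² + 169) = √(169 + O²))
-H(z, 10*D - 14) = -√(169 + (269/68)²) = -√(169 + 72361/4624) = -√(853817/4624) = -√853817/68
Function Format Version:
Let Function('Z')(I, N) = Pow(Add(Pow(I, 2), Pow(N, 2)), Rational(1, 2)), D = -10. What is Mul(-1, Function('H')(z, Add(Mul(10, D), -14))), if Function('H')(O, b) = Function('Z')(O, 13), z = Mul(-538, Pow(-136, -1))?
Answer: Mul(Rational(-1, 68), Pow(853817, Rational(1, 2))) ≈ -13.589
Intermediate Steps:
z = Rational(269, 68) (z = Mul(-538, Rational(-1, 136)) = Rational(269, 68) ≈ 3.9559)
Function('H')(O, b) = Pow(Add(169, Pow(O, 2)), Rational(1, 2)) (Function('H')(O, b) = Pow(Add(Pow(O, 2), Pow(13, 2)), Rational(1, 2)) = Pow(Add(Pow(O, 2), 169), Rational(1, 2)) = Pow(Add(169, Pow(O, 2)), Rational(1, 2)))
Mul(-1, Function('H')(z, Add(Mul(10, D), -14))) = Mul(-1, Pow(Add(169, Pow(Rational(269, 68), 2)), Rational(1, 2))) = Mul(-1, Pow(Add(169, Rational(72361, 4624)), Rational(1, 2))) = Mul(-1, Pow(Rational(853817, 4624), Rational(1, 2))) = Mul(-1, Mul(Rational(1, 68), Pow(853817, Rational(1, 2)))) = Mul(Rational(-1, 68), Pow(853817, Rational(1, 2)))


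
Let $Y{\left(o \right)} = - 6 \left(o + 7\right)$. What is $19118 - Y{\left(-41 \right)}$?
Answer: $18914$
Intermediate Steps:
$Y{\left(o \right)} = -42 - 6 o$ ($Y{\left(o \right)} = - 6 \left(7 + o\right) = -42 - 6 o$)
$19118 - Y{\left(-41 \right)} = 19118 - \left(-42 - -246\right) = 19118 - \left(-42 + 246\right) = 19118 - 204 = 18914$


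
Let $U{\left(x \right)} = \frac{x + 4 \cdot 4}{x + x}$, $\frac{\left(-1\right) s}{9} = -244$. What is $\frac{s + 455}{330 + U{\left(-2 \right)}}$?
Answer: $\frac{5302}{653} \approx 8.1194$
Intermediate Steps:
$s = 2196$ ($s = \left(-9\right) \left(-244\right) = 2196$)
$U{\left(x \right)} = \frac{16 + x}{2 x}$ ($U{\left(x \right)} = \frac{x + 16}{2 x} = \left(16 + x\right) \frac{1}{2 x} = \frac{16 + x}{2 x}$)
$\frac{s + 455}{330 + U{\left(-2 \right)}} = \frac{2196 + 455}{330 + \frac{16 - 2}{2 \left(-2\right)}} = \frac{2651}{330 + \frac{1}{2} \left(- \frac{1}{2}\right) 14} = \frac{2651}{330 - \frac{7}{2}} = \frac{2651}{\frac{653}{2}} = 2651 \cdot \frac{2}{653} = \frac{5302}{653}$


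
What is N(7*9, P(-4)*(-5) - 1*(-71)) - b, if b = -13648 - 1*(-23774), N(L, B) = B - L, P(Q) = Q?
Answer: -10098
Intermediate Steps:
b = 10126 (b = -13648 + 23774 = 10126)
N(7*9, P(-4)*(-5) - 1*(-71)) - b = ((-4*(-5) - 1*(-71)) - 7*9) - 1*10126 = ((20 + 71) - 1*63) - 10126 = (91 - 63) - 10126 = 28 - 10126 = -10098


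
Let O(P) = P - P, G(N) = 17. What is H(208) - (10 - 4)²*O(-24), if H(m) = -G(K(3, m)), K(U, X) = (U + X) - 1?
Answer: -17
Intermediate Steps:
K(U, X) = -1 + U + X
O(P) = 0
H(m) = -17 (H(m) = -1*17 = -17)
H(208) - (10 - 4)²*O(-24) = -17 - (10 - 4)²*0 = -17 - 6²*0 = -17 - 36*0 = -17 - 1*0 = -17 + 0 = -17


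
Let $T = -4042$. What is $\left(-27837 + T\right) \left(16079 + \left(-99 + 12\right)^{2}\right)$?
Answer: $-753874592$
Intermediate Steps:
$\left(-27837 + T\right) \left(16079 + \left(-99 + 12\right)^{2}\right) = \left(-27837 - 4042\right) \left(16079 + \left(-99 + 12\right)^{2}\right) = - 31879 \left(16079 + \left(-87\right)^{2}\right) = - 31879 \left(16079 + 7569\right) = \left(-31879\right) 23648 = -753874592$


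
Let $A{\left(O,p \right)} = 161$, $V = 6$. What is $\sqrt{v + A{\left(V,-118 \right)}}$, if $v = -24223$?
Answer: $i \sqrt{24062} \approx 155.12 i$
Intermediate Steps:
$\sqrt{v + A{\left(V,-118 \right)}} = \sqrt{-24223 + 161} = \sqrt{-24062} = i \sqrt{24062}$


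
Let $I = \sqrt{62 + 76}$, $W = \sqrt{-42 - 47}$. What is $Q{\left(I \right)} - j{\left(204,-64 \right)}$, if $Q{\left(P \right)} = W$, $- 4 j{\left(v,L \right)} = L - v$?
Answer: $-67 + i \sqrt{89} \approx -67.0 + 9.434 i$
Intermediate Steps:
$W = i \sqrt{89}$ ($W = \sqrt{-89} = i \sqrt{89} \approx 9.434 i$)
$I = \sqrt{138} \approx 11.747$
$j{\left(v,L \right)} = - \frac{L}{4} + \frac{v}{4}$ ($j{\left(v,L \right)} = - \frac{L - v}{4} = - \frac{L}{4} + \frac{v}{4}$)
$Q{\left(P \right)} = i \sqrt{89}$
$Q{\left(I \right)} - j{\left(204,-64 \right)} = i \sqrt{89} - \left(\left(- \frac{1}{4}\right) \left(-64\right) + \frac{1}{4} \cdot 204\right) = i \sqrt{89} - \left(16 + 51\right) = i \sqrt{89} - 67 = -67 + i \sqrt{89}$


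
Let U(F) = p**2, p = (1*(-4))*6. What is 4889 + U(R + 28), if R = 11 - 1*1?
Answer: 5465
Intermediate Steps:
p = -24 (p = -4*6 = -24)
R = 10 (R = 11 - 1 = 10)
U(F) = 576 (U(F) = (-24)**2 = 576)
4889 + U(R + 28) = 4889 + 576 = 5465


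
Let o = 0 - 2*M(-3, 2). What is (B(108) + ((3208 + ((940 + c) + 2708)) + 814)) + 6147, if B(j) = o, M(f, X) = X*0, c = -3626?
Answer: 10191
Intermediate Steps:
M(f, X) = 0
o = 0 (o = 0 - 2*0 = 0 + 0 = 0)
B(j) = 0
(B(108) + ((3208 + ((940 + c) + 2708)) + 814)) + 6147 = (0 + ((3208 + ((940 - 3626) + 2708)) + 814)) + 6147 = (0 + ((3208 + (-2686 + 2708)) + 814)) + 6147 = (0 + ((3208 + 22) + 814)) + 6147 = (0 + (3230 + 814)) + 6147 = (0 + 4044) + 6147 = 4044 + 6147 = 10191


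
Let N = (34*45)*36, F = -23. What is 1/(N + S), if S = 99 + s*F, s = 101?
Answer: 1/52856 ≈ 1.8919e-5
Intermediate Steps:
S = -2224 (S = 99 + 101*(-23) = 99 - 2323 = -2224)
N = 55080 (N = 1530*36 = 55080)
1/(N + S) = 1/(55080 - 2224) = 1/52856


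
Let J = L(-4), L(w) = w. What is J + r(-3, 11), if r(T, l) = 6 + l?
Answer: 13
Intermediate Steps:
J = -4
J + r(-3, 11) = -4 + (6 + 11) = -4 + 17 = 13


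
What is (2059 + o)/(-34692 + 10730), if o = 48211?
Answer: -25135/11981 ≈ -2.0979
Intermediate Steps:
(2059 + o)/(-34692 + 10730) = (2059 + 48211)/(-34692 + 10730) = 50270/(-23962) = 50270*(-1/23962) = -25135/11981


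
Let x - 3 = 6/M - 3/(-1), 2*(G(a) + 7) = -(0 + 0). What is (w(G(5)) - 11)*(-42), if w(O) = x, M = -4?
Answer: 273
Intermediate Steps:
G(a) = -7 (G(a) = -7 + (-(0 + 0))/2 = -7 + (-1*0)/2 = -7 + (1/2)*0 = -7 + 0 = -7)
x = 9/2 (x = 3 + (6/(-4) - 3/(-1)) = 3 + (6*(-1/4) - 3*(-1)) = 3 + (-3/2 + 3) = 3 + 3/2 = 9/2 ≈ 4.5000)
w(O) = 9/2
(w(G(5)) - 11)*(-42) = (9/2 - 11)*(-42) = -13/2*(-42) = 273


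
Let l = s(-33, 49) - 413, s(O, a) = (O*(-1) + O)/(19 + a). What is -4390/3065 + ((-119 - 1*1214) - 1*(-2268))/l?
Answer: -935769/253169 ≈ -3.6962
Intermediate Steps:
s(O, a) = 0 (s(O, a) = (-O + O)/(19 + a) = 0/(19 + a) = 0)
l = -413 (l = 0 - 413 = -413)
-4390/3065 + ((-119 - 1*1214) - 1*(-2268))/l = -4390/3065 + ((-119 - 1*1214) - 1*(-2268))/(-413) = -4390*1/3065 + ((-119 - 1214) + 2268)*(-1/413) = -878/613 + (-1333 + 2268)*(-1/413) = -878/613 + 935*(-1/413) = -878/613 - 935/413 = -935769/253169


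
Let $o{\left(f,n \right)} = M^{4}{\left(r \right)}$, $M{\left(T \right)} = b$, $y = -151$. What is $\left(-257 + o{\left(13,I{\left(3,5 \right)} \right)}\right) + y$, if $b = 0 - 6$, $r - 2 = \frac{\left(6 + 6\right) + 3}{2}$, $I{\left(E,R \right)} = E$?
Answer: $888$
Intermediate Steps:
$r = \frac{19}{2}$ ($r = 2 + \frac{\left(6 + 6\right) + 3}{2} = 2 + \left(12 + 3\right) \frac{1}{2} = 2 + 15 \cdot \frac{1}{2} = 2 + \frac{15}{2} = \frac{19}{2} \approx 9.5$)
$b = -6$ ($b = 0 - 6 = -6$)
$M{\left(T \right)} = -6$
$o{\left(f,n \right)} = 1296$ ($o{\left(f,n \right)} = \left(-6\right)^{4} = 1296$)
$\left(-257 + o{\left(13,I{\left(3,5 \right)} \right)}\right) + y = \left(-257 + 1296\right) - 151 = 1039 - 151 = 888$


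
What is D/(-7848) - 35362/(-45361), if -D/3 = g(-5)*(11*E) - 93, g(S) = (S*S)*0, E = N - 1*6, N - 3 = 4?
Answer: 29429473/39554792 ≈ 0.74402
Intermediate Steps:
N = 7 (N = 3 + 4 = 7)
E = 1 (E = 7 - 1*6 = 7 - 6 = 1)
g(S) = 0 (g(S) = S²*0 = 0)
D = 279 (D = -3*(0*(11*1) - 93) = -3*(0*11 - 93) = -3*(0 - 93) = -3*(-93) = 279)
D/(-7848) - 35362/(-45361) = 279/(-7848) - 35362/(-45361) = 279*(-1/7848) - 35362*(-1/45361) = -31/872 + 35362/45361 = 29429473/39554792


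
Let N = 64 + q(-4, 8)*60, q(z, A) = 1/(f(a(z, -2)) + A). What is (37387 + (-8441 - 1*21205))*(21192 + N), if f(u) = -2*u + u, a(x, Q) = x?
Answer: 164581401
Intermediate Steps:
f(u) = -u
q(z, A) = 1/(A - z) (q(z, A) = 1/(-z + A) = 1/(A - z))
N = 69 (N = 64 + 60/(8 - 1*(-4)) = 64 + 60/(8 + 4) = 64 + 60/12 = 64 + (1/12)*60 = 64 + 5 = 69)
(37387 + (-8441 - 1*21205))*(21192 + N) = (37387 + (-8441 - 1*21205))*(21192 + 69) = (37387 + (-8441 - 21205))*21261 = (37387 - 29646)*21261 = 7741*21261 = 164581401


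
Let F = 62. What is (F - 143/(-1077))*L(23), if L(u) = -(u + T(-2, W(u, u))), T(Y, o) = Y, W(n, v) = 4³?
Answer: -468419/359 ≈ -1304.8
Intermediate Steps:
W(n, v) = 64
L(u) = 2 - u (L(u) = -(u - 2) = -(-2 + u) = 2 - u)
(F - 143/(-1077))*L(23) = (62 - 143/(-1077))*(2 - 1*23) = (62 - 143*(-1/1077))*(2 - 23) = (62 + 143/1077)*(-21) = (66917/1077)*(-21) = -468419/359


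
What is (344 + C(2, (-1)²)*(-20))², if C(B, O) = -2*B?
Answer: 179776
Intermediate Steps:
(344 + C(2, (-1)²)*(-20))² = (344 - 2*2*(-20))² = (344 - 4*(-20))² = (344 + 80)² = 424² = 179776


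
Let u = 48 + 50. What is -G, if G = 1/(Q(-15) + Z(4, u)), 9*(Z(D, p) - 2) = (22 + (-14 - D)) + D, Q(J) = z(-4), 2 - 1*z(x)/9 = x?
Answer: -9/512 ≈ -0.017578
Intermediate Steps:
z(x) = 18 - 9*x
u = 98
Q(J) = 54 (Q(J) = 18 - 9*(-4) = 18 + 36 = 54)
Z(D, p) = 26/9 (Z(D, p) = 2 + ((22 + (-14 - D)) + D)/9 = 2 + ((8 - D) + D)/9 = 2 + (1/9)*8 = 2 + 8/9 = 26/9)
G = 9/512 (G = 1/(54 + 26/9) = 1/(512/9) = 9/512 ≈ 0.017578)
-G = -1*9/512 = -9/512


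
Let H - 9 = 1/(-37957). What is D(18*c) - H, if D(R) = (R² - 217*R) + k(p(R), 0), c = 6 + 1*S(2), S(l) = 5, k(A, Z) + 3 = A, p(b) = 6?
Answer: -143021975/37957 ≈ -3768.0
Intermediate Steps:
k(A, Z) = -3 + A
c = 11 (c = 6 + 1*5 = 6 + 5 = 11)
H = 341612/37957 (H = 9 + 1/(-37957) = 9 - 1/37957 = 341612/37957 ≈ 9.0000)
D(R) = 3 + R² - 217*R (D(R) = (R² - 217*R) + (-3 + 6) = (R² - 217*R) + 3 = 3 + R² - 217*R)
D(18*c) - H = (3 + (18*11)² - 3906*11) - 1*341612/37957 = (3 + 198² - 217*198) - 341612/37957 = (3 + 39204 - 42966) - 341612/37957 = -3759 - 341612/37957 = -143021975/37957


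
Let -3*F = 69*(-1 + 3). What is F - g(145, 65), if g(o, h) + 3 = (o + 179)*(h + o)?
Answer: -68083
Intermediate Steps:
F = -46 (F = -23*(-1 + 3) = -23*2 = -⅓*138 = -46)
g(o, h) = -3 + (179 + o)*(h + o) (g(o, h) = -3 + (o + 179)*(h + o) = -3 + (179 + o)*(h + o))
F - g(145, 65) = -46 - (-3 + 145² + 179*65 + 179*145 + 65*145) = -46 - (-3 + 21025 + 11635 + 25955 + 9425) = -46 - 1*68037 = -46 - 68037 = -68083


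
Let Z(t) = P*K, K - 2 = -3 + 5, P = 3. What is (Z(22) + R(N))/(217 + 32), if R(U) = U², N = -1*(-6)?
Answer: 16/83 ≈ 0.19277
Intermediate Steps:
N = 6
K = 4 (K = 2 + (-3 + 5) = 2 + 2 = 4)
Z(t) = 12 (Z(t) = 3*4 = 12)
(Z(22) + R(N))/(217 + 32) = (12 + 6²)/(217 + 32) = (12 + 36)/249 = (1/249)*48 = 16/83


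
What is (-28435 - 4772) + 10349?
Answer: -22858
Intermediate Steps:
(-28435 - 4772) + 10349 = -33207 + 10349 = -22858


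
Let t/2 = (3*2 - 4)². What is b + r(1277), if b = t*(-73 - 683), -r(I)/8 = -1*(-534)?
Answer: -10320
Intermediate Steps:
t = 8 (t = 2*(3*2 - 4)² = 2*(6 - 4)² = 2*2² = 2*4 = 8)
r(I) = -4272 (r(I) = -(-8)*(-534) = -8*534 = -4272)
b = -6048 (b = 8*(-73 - 683) = 8*(-756) = -6048)
b + r(1277) = -6048 - 4272 = -10320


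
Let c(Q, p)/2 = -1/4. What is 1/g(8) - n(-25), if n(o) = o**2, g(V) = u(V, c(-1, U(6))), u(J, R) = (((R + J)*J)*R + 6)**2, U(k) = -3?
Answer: -359999/576 ≈ -625.00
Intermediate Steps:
c(Q, p) = -1/2 (c(Q, p) = 2*(-1/4) = -1/2)
u(J, R) = (6 + J*R*(J + R))**2 (u(J, R) = (((J + R)*J)*R + 6)**2 = ((J*(J + R))*R + 6)**2 = (J*R*(J + R) + 6)**2 = (6 + J*R*(J + R))**2)
g(V) = (6 - V**2/2 + V/4)**2 (g(V) = (6 + V*(-1/2)**2 - V**2/2)**2 = (6 + V*(1/4) - V**2/2)**2 = (6 + V/4 - V**2/2)**2 = (6 - V**2/2 + V/4)**2)
1/g(8) - n(-25) = 1/((24 + 8 - 2*8**2)**2/16) - 1*(-25)**2 = 1/((24 + 8 - 2*64)**2/16) - 1*625 = 1/((24 + 8 - 128)**2/16) - 625 = 1/((1/16)*(-96)**2) - 625 = 1/((1/16)*9216) - 625 = 1/576 - 625 = -359999/576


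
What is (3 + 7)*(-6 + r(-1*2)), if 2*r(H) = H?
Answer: -70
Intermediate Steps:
r(H) = H/2
(3 + 7)*(-6 + r(-1*2)) = (3 + 7)*(-6 + (-1*2)/2) = 10*(-6 + (½)*(-2)) = 10*(-6 - 1) = 10*(-7) = -70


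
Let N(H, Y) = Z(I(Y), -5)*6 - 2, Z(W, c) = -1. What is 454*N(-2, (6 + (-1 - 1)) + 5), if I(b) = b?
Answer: -3632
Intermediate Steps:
N(H, Y) = -8 (N(H, Y) = -1*6 - 2 = -6 - 2 = -8)
454*N(-2, (6 + (-1 - 1)) + 5) = 454*(-8) = -3632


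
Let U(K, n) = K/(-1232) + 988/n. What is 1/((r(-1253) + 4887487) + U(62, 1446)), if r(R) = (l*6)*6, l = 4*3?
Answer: 445368/2176922991083 ≈ 2.0459e-7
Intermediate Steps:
U(K, n) = 988/n - K/1232 (U(K, n) = K*(-1/1232) + 988/n = -K/1232 + 988/n = 988/n - K/1232)
l = 12
r(R) = 432 (r(R) = (12*6)*6 = 72*6 = 432)
1/((r(-1253) + 4887487) + U(62, 1446)) = 1/((432 + 4887487) + (988/1446 - 1/1232*62)) = 1/(4887919 + (988*(1/1446) - 31/616)) = 1/(4887919 + (494/723 - 31/616)) = 1/(4887919 + 281891/445368) = 1/(2176922991083/445368) = 445368/2176922991083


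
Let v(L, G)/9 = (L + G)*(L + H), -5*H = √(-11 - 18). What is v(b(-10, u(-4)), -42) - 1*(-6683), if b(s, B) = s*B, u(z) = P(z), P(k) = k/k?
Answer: 11363 + 468*I*√29/5 ≈ 11363.0 + 504.05*I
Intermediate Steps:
P(k) = 1
u(z) = 1
H = -I*√29/5 (H = -√(-11 - 18)/5 = -I*√29/5 ≈ -1.077*I)
b(s, B) = B*s
v(L, G) = 9*(G + L)*(L - I*√29/5) (v(L, G) = 9*((L + G)*(L - I*√29/5)) = 9*((G + L)*(L - I*√29/5)) = 9*(G + L)*(L - I*√29/5))
v(b(-10, u(-4)), -42) - 1*(-6683) = (9*(1*(-10))² + 9*(-42)*(1*(-10)) - 9/5*I*(-42)*√29 - 9*I*1*(-10)*√29/5) - 1*(-6683) = (9*(-10)² + 9*(-42)*(-10) + 378*I*√29/5 - 9/5*I*(-10)*√29) + 6683 = (9*100 + 3780 + 378*I*√29/5 + 18*I*√29) + 6683 = (900 + 3780 + 378*I*√29/5 + 18*I*√29) + 6683 = (4680 + 468*I*√29/5) + 6683 = 11363 + 468*I*√29/5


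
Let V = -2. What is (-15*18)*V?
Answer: 540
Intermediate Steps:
(-15*18)*V = -15*18*(-2) = -270*(-2) = 540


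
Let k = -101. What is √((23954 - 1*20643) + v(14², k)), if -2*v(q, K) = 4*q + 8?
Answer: √2915 ≈ 53.991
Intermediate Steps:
v(q, K) = -4 - 2*q (v(q, K) = -(4*q + 8)/2 = -(8 + 4*q)/2 = -4 - 2*q)
√((23954 - 1*20643) + v(14², k)) = √((23954 - 1*20643) + (-4 - 2*14²)) = √((23954 - 20643) + (-4 - 2*196)) = √(3311 + (-4 - 392)) = √(3311 - 396) = √2915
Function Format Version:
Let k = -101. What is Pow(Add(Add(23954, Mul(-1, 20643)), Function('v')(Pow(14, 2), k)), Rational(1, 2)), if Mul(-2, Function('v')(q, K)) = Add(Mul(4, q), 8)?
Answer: Pow(2915, Rational(1, 2)) ≈ 53.991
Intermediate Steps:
Function('v')(q, K) = Add(-4, Mul(-2, q)) (Function('v')(q, K) = Mul(Rational(-1, 2), Add(Mul(4, q), 8)) = Mul(Rational(-1, 2), Add(8, Mul(4, q))) = Add(-4, Mul(-2, q)))
Pow(Add(Add(23954, Mul(-1, 20643)), Function('v')(Pow(14, 2), k)), Rational(1, 2)) = Pow(Add(Add(23954, Mul(-1, 20643)), Add(-4, Mul(-2, Pow(14, 2)))), Rational(1, 2)) = Pow(Add(Add(23954, -20643), Add(-4, Mul(-2, 196))), Rational(1, 2)) = Pow(Add(3311, Add(-4, -392)), Rational(1, 2)) = Pow(Add(3311, -396), Rational(1, 2)) = Pow(2915, Rational(1, 2))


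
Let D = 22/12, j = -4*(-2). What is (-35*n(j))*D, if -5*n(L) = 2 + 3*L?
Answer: 1001/3 ≈ 333.67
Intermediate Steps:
j = 8
n(L) = -⅖ - 3*L/5 (n(L) = -(2 + 3*L)/5 = -⅖ - 3*L/5)
D = 11/6 (D = 22*(1/12) = 11/6 ≈ 1.8333)
(-35*n(j))*D = -35*(-⅖ - ⅗*8)*(11/6) = -35*(-⅖ - 24/5)*(11/6) = -35*(-26/5)*(11/6) = 182*(11/6) = 1001/3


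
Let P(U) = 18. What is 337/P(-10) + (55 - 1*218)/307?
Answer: 100525/5526 ≈ 18.191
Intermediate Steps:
337/P(-10) + (55 - 1*218)/307 = 337/18 + (55 - 1*218)/307 = 337*(1/18) + (55 - 218)*(1/307) = 337/18 - 163*1/307 = 337/18 - 163/307 = 100525/5526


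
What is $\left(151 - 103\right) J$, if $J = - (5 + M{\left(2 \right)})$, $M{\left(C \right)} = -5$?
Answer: $0$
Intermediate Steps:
$J = 0$ ($J = - (5 - 5) = \left(-1\right) 0 = 0$)
$\left(151 - 103\right) J = \left(151 - 103\right) 0 = 48 \cdot 0 = 0$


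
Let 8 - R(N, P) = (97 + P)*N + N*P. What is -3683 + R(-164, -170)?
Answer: -43527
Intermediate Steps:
R(N, P) = 8 - N*P - N*(97 + P) (R(N, P) = 8 - ((97 + P)*N + N*P) = 8 - (N*(97 + P) + N*P) = 8 - (N*P + N*(97 + P)) = 8 + (-N*P - N*(97 + P)) = 8 - N*P - N*(97 + P))
-3683 + R(-164, -170) = -3683 + (8 - 97*(-164) - 2*(-164)*(-170)) = -3683 + (8 + 15908 - 55760) = -3683 - 39844 = -43527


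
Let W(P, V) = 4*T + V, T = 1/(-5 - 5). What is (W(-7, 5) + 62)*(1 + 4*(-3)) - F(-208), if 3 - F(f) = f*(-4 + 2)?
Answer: -1598/5 ≈ -319.60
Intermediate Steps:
T = -⅒ (T = 1/(-10) = -⅒ ≈ -0.10000)
F(f) = 3 + 2*f (F(f) = 3 - f*(-4 + 2) = 3 - f*(-2) = 3 - (-2)*f = 3 + 2*f)
W(P, V) = -⅖ + V (W(P, V) = 4*(-⅒) + V = -⅖ + V)
(W(-7, 5) + 62)*(1 + 4*(-3)) - F(-208) = ((-⅖ + 5) + 62)*(1 + 4*(-3)) - (3 + 2*(-208)) = (23/5 + 62)*(1 - 12) - (3 - 416) = (333/5)*(-11) - 1*(-413) = -3663/5 + 413 = -1598/5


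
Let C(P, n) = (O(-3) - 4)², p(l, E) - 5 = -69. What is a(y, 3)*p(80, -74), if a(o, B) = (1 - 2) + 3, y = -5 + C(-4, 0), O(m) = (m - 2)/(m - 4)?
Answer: -128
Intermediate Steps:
p(l, E) = -64 (p(l, E) = 5 - 69 = -64)
O(m) = (-2 + m)/(-4 + m)
C(P, n) = 529/49 (C(P, n) = ((-2 - 3)/(-4 - 3) - 4)² = (-5/(-7) - 4)² = (-⅐*(-5) - 4)² = (5/7 - 4)² = (-23/7)² = 529/49)
y = 284/49 (y = -5 + 529/49 = 284/49 ≈ 5.7959)
a(o, B) = 2 (a(o, B) = -1 + 3 = 2)
a(y, 3)*p(80, -74) = 2*(-64) = -128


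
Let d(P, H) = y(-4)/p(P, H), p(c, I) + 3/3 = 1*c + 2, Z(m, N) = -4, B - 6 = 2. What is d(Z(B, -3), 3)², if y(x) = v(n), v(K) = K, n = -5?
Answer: 25/9 ≈ 2.7778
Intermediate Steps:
B = 8 (B = 6 + 2 = 8)
y(x) = -5
p(c, I) = 1 + c (p(c, I) = -1 + (1*c + 2) = -1 + (c + 2) = -1 + (2 + c) = 1 + c)
d(P, H) = -5/(1 + P)
d(Z(B, -3), 3)² = (-5/(1 - 4))² = (-5/(-3))² = (-5*(-⅓))² = (5/3)² = 25/9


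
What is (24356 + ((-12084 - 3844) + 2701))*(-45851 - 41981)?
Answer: -977482328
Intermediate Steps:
(24356 + ((-12084 - 3844) + 2701))*(-45851 - 41981) = (24356 + (-15928 + 2701))*(-87832) = (24356 - 13227)*(-87832) = 11129*(-87832) = -977482328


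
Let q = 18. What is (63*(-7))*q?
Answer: -7938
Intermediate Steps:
(63*(-7))*q = (63*(-7))*18 = -441*18 = -7938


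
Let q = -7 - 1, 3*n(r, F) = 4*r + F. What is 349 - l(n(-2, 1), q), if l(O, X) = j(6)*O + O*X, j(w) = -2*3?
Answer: 949/3 ≈ 316.33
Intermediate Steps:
n(r, F) = F/3 + 4*r/3 (n(r, F) = (4*r + F)/3 = (F + 4*r)/3 = F/3 + 4*r/3)
q = -8
j(w) = -6
l(O, X) = -6*O + O*X
349 - l(n(-2, 1), q) = 349 - ((⅓)*1 + (4/3)*(-2))*(-6 - 8) = 349 - (⅓ - 8/3)*(-14) = 349 - (-7)*(-14)/3 = 349 - 1*98/3 = 349 - 98/3 = 949/3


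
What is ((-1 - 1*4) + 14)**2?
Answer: 81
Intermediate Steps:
((-1 - 1*4) + 14)**2 = ((-1 - 4) + 14)**2 = (-5 + 14)**2 = 9**2 = 81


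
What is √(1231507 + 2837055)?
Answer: √4068562 ≈ 2017.1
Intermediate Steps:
√(1231507 + 2837055) = √4068562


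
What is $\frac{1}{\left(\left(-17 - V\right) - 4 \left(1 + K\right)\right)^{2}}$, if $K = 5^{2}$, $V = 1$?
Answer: $\frac{1}{14884} \approx 6.7186 \cdot 10^{-5}$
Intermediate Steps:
$K = 25$
$\frac{1}{\left(\left(-17 - V\right) - 4 \left(1 + K\right)\right)^{2}} = \frac{1}{\left(\left(-17 - 1\right) - 4 \left(1 + 25\right)\right)^{2}} = \frac{1}{\left(\left(-17 - 1\right) - 104\right)^{2}} = \frac{1}{\left(-18 - 104\right)^{2}} = \frac{1}{\left(-122\right)^{2}} = \frac{1}{14884}$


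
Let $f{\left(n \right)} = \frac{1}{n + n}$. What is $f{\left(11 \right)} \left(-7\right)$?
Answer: $- \frac{7}{22} \approx -0.31818$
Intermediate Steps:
$f{\left(n \right)} = \frac{1}{2 n}$
$f{\left(11 \right)} \left(-7\right) = \frac{1}{2 \cdot 11} \left(-7\right) = \frac{1}{2} \cdot \frac{1}{11} \left(-7\right) = \frac{1}{22} \left(-7\right) = - \frac{7}{22}$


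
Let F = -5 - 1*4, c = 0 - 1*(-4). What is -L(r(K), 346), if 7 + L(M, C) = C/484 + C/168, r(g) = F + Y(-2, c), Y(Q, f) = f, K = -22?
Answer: 42949/10164 ≈ 4.2256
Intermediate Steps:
c = 4 (c = 0 + 4 = 4)
F = -9 (F = -5 - 4 = -9)
r(g) = -5 (r(g) = -9 + 4 = -5)
L(M, C) = -7 + 163*C/20328 (L(M, C) = -7 + (C/484 + C/168) = -7 + 163*C/20328)
-L(r(K), 346) = -(-7 + (163/20328)*346) = -(-7 + 28199/10164) = -1*(-42949/10164) = 42949/10164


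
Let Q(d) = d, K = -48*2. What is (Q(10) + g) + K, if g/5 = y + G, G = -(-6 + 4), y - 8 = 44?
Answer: 184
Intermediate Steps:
K = -96
y = 52 (y = 8 + 44 = 52)
G = 2 (G = -1*(-2) = 2)
g = 270 (g = 5*(52 + 2) = 5*54 = 270)
(Q(10) + g) + K = (10 + 270) - 96 = 280 - 96 = 184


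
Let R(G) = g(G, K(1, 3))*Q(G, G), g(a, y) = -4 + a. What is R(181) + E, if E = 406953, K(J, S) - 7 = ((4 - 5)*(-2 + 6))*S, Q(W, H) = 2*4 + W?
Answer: 440406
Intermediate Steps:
Q(W, H) = 8 + W
K(J, S) = 7 - 4*S (K(J, S) = 7 + ((4 - 5)*(-2 + 6))*S = 7 + (-1*4)*S = 7 - 4*S)
R(G) = (-4 + G)*(8 + G)
R(181) + E = (-4 + 181)*(8 + 181) + 406953 = 177*189 + 406953 = 33453 + 406953 = 440406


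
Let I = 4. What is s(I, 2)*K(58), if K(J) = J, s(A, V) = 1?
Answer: 58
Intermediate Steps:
s(I, 2)*K(58) = 1*58 = 58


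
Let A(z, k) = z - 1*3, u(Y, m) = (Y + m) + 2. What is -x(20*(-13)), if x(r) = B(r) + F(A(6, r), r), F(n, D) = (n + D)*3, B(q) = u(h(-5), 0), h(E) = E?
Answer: 774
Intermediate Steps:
u(Y, m) = 2 + Y + m
B(q) = -3 (B(q) = 2 - 5 + 0 = -3)
A(z, k) = -3 + z (A(z, k) = z - 3 = -3 + z)
F(n, D) = 3*D + 3*n (F(n, D) = (D + n)*3 = 3*D + 3*n)
x(r) = 6 + 3*r (x(r) = -3 + (3*r + 3*(-3 + 6)) = -3 + (3*r + 3*3) = -3 + (3*r + 9) = -3 + (9 + 3*r) = 6 + 3*r)
-x(20*(-13)) = -(6 + 3*(20*(-13))) = -(6 + 3*(-260)) = -(6 - 780) = -1*(-774) = 774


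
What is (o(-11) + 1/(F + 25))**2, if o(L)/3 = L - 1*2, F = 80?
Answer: 16760836/11025 ≈ 1520.3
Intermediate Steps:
o(L) = -6 + 3*L (o(L) = 3*(L - 1*2) = 3*(L - 2) = 3*(-2 + L) = -6 + 3*L)
(o(-11) + 1/(F + 25))**2 = ((-6 + 3*(-11)) + 1/(80 + 25))**2 = ((-6 - 33) + 1/105)**2 = (-39 + 1/105)**2 = (-4094/105)**2 = 16760836/11025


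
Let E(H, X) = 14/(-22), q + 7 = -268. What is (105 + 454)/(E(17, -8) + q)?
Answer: -6149/3032 ≈ -2.0280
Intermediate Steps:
q = -275 (q = -7 - 268 = -275)
E(H, X) = -7/11 (E(H, X) = 14*(-1/22) = -7/11)
(105 + 454)/(E(17, -8) + q) = (105 + 454)/(-7/11 - 275) = 559/(-3032/11) = 559*(-11/3032) = -6149/3032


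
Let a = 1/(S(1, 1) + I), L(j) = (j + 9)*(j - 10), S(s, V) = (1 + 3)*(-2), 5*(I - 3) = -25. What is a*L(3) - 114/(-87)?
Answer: 1408/145 ≈ 9.7103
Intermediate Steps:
I = -2 (I = 3 + (⅕)*(-25) = 3 - 5 = -2)
S(s, V) = -8 (S(s, V) = 4*(-2) = -8)
L(j) = (-10 + j)*(9 + j) (L(j) = (9 + j)*(-10 + j) = (-10 + j)*(9 + j))
a = -⅒ (a = 1/(-8 - 2) = 1/(-10) = -⅒ ≈ -0.10000)
a*L(3) - 114/(-87) = -(-90 + 3² - 1*3)/10 - 114/(-87) = -(-90 + 9 - 3)/10 - 114*(-1/87) = -⅒*(-84) + 38/29 = 42/5 + 38/29 = 1408/145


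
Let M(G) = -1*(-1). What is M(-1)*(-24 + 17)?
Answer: -7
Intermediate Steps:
M(G) = 1
M(-1)*(-24 + 17) = 1*(-24 + 17) = 1*(-7) = -7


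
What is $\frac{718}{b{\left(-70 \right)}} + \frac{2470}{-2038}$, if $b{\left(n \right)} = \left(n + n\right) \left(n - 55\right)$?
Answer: $- \frac{10440429}{8916250} \approx -1.1709$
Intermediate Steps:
$b{\left(n \right)} = 2 n \left(-55 + n\right)$
$\frac{718}{b{\left(-70 \right)}} + \frac{2470}{-2038} = \frac{718}{2 \left(-70\right) \left(-55 - 70\right)} + \frac{2470}{-2038} = \frac{718}{2 \left(-70\right) \left(-125\right)} + 2470 \left(- \frac{1}{2038}\right) = \frac{718}{17500} - \frac{1235}{1019} = 718 \cdot \frac{1}{17500} - \frac{1235}{1019} = \frac{359}{8750} - \frac{1235}{1019} = - \frac{10440429}{8916250}$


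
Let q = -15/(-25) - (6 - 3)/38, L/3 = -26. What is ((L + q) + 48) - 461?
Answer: -93191/190 ≈ -490.48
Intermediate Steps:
L = -78 (L = 3*(-26) = -78)
q = 99/190 (q = -15*(-1/25) - 1*3*(1/38) = ⅗ - 3*1/38 = ⅗ - 3/38 = 99/190 ≈ 0.52105)
((L + q) + 48) - 461 = ((-78 + 99/190) + 48) - 461 = (-14721/190 + 48) - 461 = -5601/190 - 461 = -93191/190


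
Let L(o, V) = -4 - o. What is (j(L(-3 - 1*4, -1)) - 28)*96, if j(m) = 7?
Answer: -2016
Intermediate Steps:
(j(L(-3 - 1*4, -1)) - 28)*96 = (7 - 28)*96 = -21*96 = -2016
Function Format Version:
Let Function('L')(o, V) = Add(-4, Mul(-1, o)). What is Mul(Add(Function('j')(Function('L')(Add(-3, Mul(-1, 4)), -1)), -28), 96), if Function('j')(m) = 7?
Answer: -2016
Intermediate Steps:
Mul(Add(Function('j')(Function('L')(Add(-3, Mul(-1, 4)), -1)), -28), 96) = Mul(Add(7, -28), 96) = Mul(-21, 96) = -2016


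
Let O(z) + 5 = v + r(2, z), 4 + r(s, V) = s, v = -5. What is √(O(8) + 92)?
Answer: 4*√5 ≈ 8.9443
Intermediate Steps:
r(s, V) = -4 + s
O(z) = -12 (O(z) = -5 + (-5 + (-4 + 2)) = -5 + (-5 - 2) = -5 - 7 = -12)
√(O(8) + 92) = √(-12 + 92) = √80 = 4*√5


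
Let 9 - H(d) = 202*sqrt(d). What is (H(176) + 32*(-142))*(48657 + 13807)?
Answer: -283274240 - 50470912*sqrt(11) ≈ -4.5067e+8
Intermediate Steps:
H(d) = 9 - 202*sqrt(d)
(H(176) + 32*(-142))*(48657 + 13807) = ((9 - 808*sqrt(11)) + 32*(-142))*(48657 + 13807) = ((9 - 808*sqrt(11)) - 4544)*62464 = (-4535 - 808*sqrt(11))*62464 = -283274240 - 50470912*sqrt(11)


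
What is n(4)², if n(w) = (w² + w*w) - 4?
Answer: 784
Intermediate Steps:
n(w) = -4 + 2*w² (n(w) = (w² + w²) - 4 = 2*w² - 4 = -4 + 2*w²)
n(4)² = (-4 + 2*4²)² = (-4 + 2*16)² = (-4 + 32)² = 28² = 784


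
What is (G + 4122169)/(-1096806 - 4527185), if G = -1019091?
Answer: -182534/330823 ≈ -0.55176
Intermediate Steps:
(G + 4122169)/(-1096806 - 4527185) = (-1019091 + 4122169)/(-1096806 - 4527185) = 3103078/(-5623991) = 3103078*(-1/5623991) = -182534/330823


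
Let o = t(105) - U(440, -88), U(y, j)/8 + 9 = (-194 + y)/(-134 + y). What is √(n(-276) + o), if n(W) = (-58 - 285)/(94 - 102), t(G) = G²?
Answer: √463329390/204 ≈ 105.52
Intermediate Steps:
n(W) = 343/8 (n(W) = -343/(-8) = -343*(-⅛) = 343/8)
U(y, j) = -72 + 8*(-194 + y)/(-134 + y) (U(y, j) = -72 + 8*((-194 + y)/(-134 + y)) = -72 + 8*(-194 + y)/(-134 + y))
o = 565619/51 (o = 105² - 32*(253 - 2*440)/(-134 + 440) = 11025 - 32*(253 - 880)/306 = 11025 - 32*(-627)/306 = 11025 - 1*(-3344/51) = 11025 + 3344/51 = 565619/51 ≈ 11091.)
√(n(-276) + o) = √(343/8 + 565619/51) = √(4542445/408) = √463329390/204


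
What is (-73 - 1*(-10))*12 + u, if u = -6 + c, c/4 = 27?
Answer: -654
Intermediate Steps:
c = 108 (c = 4*27 = 108)
u = 102 (u = -6 + 108 = 102)
(-73 - 1*(-10))*12 + u = (-73 - 1*(-10))*12 + 102 = (-73 + 10)*12 + 102 = -63*12 + 102 = -756 + 102 = -654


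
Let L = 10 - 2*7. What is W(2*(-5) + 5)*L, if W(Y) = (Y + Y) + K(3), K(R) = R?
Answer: 28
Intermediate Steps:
L = -4 (L = 10 - 14 = -4)
W(Y) = 3 + 2*Y (W(Y) = (Y + Y) + 3 = 2*Y + 3 = 3 + 2*Y)
W(2*(-5) + 5)*L = (3 + 2*(2*(-5) + 5))*(-4) = (3 + 2*(-10 + 5))*(-4) = (3 + 2*(-5))*(-4) = (3 - 10)*(-4) = -7*(-4) = 28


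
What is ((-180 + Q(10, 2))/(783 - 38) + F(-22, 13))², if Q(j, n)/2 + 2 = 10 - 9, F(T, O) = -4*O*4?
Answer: 24069040164/555025 ≈ 43366.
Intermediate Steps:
F(T, O) = -16*O
Q(j, n) = -2 (Q(j, n) = -4 + 2*(10 - 9) = -4 + 2*1 = -4 + 2 = -2)
((-180 + Q(10, 2))/(783 - 38) + F(-22, 13))² = ((-180 - 2)/(783 - 38) - 16*13)² = (-182/745 - 208)² = (-155142/745)² = 24069040164/555025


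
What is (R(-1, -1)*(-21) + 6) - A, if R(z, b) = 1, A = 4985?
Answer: -5000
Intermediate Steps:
(R(-1, -1)*(-21) + 6) - A = (1*(-21) + 6) - 1*4985 = (-21 + 6) - 4985 = -15 - 4985 = -5000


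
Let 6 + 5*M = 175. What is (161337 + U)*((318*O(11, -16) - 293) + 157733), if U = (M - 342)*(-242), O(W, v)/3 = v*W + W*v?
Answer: -210404141376/5 ≈ -4.2081e+10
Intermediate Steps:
M = 169/5 (M = -6/5 + (⅕)*175 = -6/5 + 35 = 169/5 ≈ 33.800)
O(W, v) = 6*W*v (O(W, v) = 3*(v*W + W*v) = 3*(W*v + W*v) = 3*(2*W*v) = 6*W*v)
U = 372922/5 (U = (169/5 - 342)*(-242) = -1541/5*(-242) = 372922/5 ≈ 74584.)
(161337 + U)*((318*O(11, -16) - 293) + 157733) = (161337 + 372922/5)*((318*(6*11*(-16)) - 293) + 157733) = 1179607*((318*(-1056) - 293) + 157733)/5 = 1179607*((-335808 - 293) + 157733)/5 = 1179607*(-336101 + 157733)/5 = (1179607/5)*(-178368) = -210404141376/5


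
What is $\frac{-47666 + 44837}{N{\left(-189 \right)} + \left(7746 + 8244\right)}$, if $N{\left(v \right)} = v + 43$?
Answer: $- \frac{2829}{15844} \approx -0.17855$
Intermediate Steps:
$N{\left(v \right)} = 43 + v$
$\frac{-47666 + 44837}{N{\left(-189 \right)} + \left(7746 + 8244\right)} = \frac{-47666 + 44837}{\left(43 - 189\right) + \left(7746 + 8244\right)} = - \frac{2829}{-146 + 15990} = - \frac{2829}{15844}$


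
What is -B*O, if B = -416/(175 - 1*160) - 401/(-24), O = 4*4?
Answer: 882/5 ≈ 176.40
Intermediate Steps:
O = 16
B = -441/40 (B = -416/(175 - 160) - 401*(-1/24) = -416/15 + 401/24 = -441/40 ≈ -11.025)
-B*O = -(-441)*16/40 = -1*(-882/5) = 882/5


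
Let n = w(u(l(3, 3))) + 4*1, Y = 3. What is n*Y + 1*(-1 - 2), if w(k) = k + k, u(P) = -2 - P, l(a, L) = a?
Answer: -21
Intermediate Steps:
w(k) = 2*k
n = -6 (n = 2*(-2 - 1*3) + 4*1 = 2*(-2 - 3) + 4 = 2*(-5) + 4 = -10 + 4 = -6)
n*Y + 1*(-1 - 2) = -6*3 + 1*(-1 - 2) = -18 + 1*(-3) = -18 - 3 = -21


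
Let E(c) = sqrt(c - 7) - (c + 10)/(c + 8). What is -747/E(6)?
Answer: 41832/113 + 36603*I/113 ≈ 370.19 + 323.92*I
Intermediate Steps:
E(c) = sqrt(-7 + c) - (10 + c)/(8 + c)
-747/E(6) = -747*(8 + 6)/(-10 - 1*6 + 8*sqrt(-7 + 6) + 6*sqrt(-7 + 6)) = -747*14/(-10 - 6 + 8*sqrt(-1) + 6*sqrt(-1)) = -747*14/(-10 - 6 + 8*I + 6*I) = -(-41832/113 - 36603*I/113) = -747*49*(-8/7 - I)/113 = -36603*(-8/7 - I)/113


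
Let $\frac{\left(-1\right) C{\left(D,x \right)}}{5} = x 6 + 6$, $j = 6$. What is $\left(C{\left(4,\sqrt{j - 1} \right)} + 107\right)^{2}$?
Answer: $10429 - 4620 \sqrt{5} \approx 98.366$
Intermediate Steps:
$C{\left(D,x \right)} = -30 - 30 x$ ($C{\left(D,x \right)} = - 5 \left(x 6 + 6\right) = - 5 \left(6 x + 6\right) = - 5 \left(6 + 6 x\right) = -30 - 30 x$)
$\left(C{\left(4,\sqrt{j - 1} \right)} + 107\right)^{2} = \left(\left(-30 - 30 \sqrt{6 - 1}\right) + 107\right)^{2} = \left(\left(-30 - 30 \sqrt{5}\right) + 107\right)^{2} = \left(77 - 30 \sqrt{5}\right)^{2}$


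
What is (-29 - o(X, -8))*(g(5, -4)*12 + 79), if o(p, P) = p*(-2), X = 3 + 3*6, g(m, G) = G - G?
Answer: 1027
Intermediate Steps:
g(m, G) = 0
X = 21 (X = 3 + 18 = 21)
o(p, P) = -2*p
(-29 - o(X, -8))*(g(5, -4)*12 + 79) = (-29 - (-2)*21)*(0*12 + 79) = (-29 - 1*(-42))*(0 + 79) = (-29 + 42)*79 = 13*79 = 1027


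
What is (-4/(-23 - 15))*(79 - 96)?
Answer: -34/19 ≈ -1.7895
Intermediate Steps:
(-4/(-23 - 15))*(79 - 96) = -4/(-38)*(-17) = -4*(-1/38)*(-17) = (2/19)*(-17) = -34/19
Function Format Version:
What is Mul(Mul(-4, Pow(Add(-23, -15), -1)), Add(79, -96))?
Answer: Rational(-34, 19) ≈ -1.7895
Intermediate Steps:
Mul(Mul(-4, Pow(Add(-23, -15), -1)), Add(79, -96)) = Mul(Mul(-4, Pow(-38, -1)), -17) = Mul(Mul(-4, Rational(-1, 38)), -17) = Mul(Rational(2, 19), -17) = Rational(-34, 19)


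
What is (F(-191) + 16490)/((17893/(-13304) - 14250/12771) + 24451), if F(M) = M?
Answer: 923095951272/1384646150227 ≈ 0.66667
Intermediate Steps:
(F(-191) + 16490)/((17893/(-13304) - 14250/12771) + 24451) = (-191 + 16490)/((17893/(-13304) - 14250/12771) + 24451) = 16299/((17893*(-1/13304) - 14250*1/12771) + 24451) = 16299/((-17893/13304 - 4750/4257) + 24451) = 16299/(-139364501/56635128 + 24451) = 16299/(1384646150227/56635128) = 16299*(56635128/1384646150227) = 923095951272/1384646150227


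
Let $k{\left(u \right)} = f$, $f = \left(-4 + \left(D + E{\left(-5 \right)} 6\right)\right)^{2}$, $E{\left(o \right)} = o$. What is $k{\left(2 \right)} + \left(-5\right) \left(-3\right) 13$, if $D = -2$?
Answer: $1491$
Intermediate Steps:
$f = 1296$ ($f = \left(-4 - 32\right)^{2} = \left(-36\right)^{2} = 1296$)
$k{\left(u \right)} = 1296$
$k{\left(2 \right)} + \left(-5\right) \left(-3\right) 13 = 1296 + \left(-5\right) \left(-3\right) 13 = 1296 + 15 \cdot 13 = 1296 + 195 = 1491$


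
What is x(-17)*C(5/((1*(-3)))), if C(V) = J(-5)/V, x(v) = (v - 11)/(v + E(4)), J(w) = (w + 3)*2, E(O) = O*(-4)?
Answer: 112/55 ≈ 2.0364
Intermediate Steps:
E(O) = -4*O
J(w) = 6 + 2*w (J(w) = (3 + w)*2 = 6 + 2*w)
x(v) = (-11 + v)/(-16 + v) (x(v) = (v - 11)/(v - 4*4) = (-11 + v)/(v - 16) = (-11 + v)/(-16 + v))
C(V) = -4/V (C(V) = (6 + 2*(-5))/V = (6 - 10)/V = -4/V)
x(-17)*C(5/((1*(-3)))) = ((-11 - 17)/(-16 - 17))*(-4/(5/((1*(-3))))) = (-28/(-33))*(-4/(5/(-3))) = (-1/33*(-28))*(-4/(5*(-⅓))) = 28*(-4/(-5/3))/33 = 28*(-4*(-⅗))/33 = (28/33)*(12/5) = 112/55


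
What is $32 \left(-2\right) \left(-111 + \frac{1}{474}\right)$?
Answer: $\frac{1683616}{237} \approx 7103.9$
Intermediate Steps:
$32 \left(-2\right) \left(-111 + \frac{1}{474}\right) = - 64 \left(-111 + \frac{1}{474}\right) = \left(-64\right) \left(- \frac{52613}{474}\right) = \frac{1683616}{237}$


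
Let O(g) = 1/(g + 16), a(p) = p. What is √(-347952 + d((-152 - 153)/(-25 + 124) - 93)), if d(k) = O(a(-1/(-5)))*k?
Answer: 2*I*√7673255282/297 ≈ 589.88*I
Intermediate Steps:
O(g) = 1/(16 + g)
d(k) = 5*k/81 (d(k) = k/(16 - 1/(-5)) = k/(16 - 1*(-⅕)) = k/(16 + ⅕) = k/(81/5) = 5*k/81)
√(-347952 + d((-152 - 153)/(-25 + 124) - 93)) = √(-347952 + 5*((-152 - 153)/(-25 + 124) - 93)/81) = √(-347952 + 5*(-305/99 - 93)/81) = √(-347952 + (5/81)*(-9512/99)) = √(-347952 - 47560/8019) = √(-2790274648/8019) = 2*I*√7673255282/297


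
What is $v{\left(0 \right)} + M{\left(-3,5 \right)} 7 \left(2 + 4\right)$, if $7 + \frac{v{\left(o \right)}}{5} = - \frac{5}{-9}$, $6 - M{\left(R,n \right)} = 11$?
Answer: $- \frac{2180}{9} \approx -242.22$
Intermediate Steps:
$M{\left(R,n \right)} = -5$ ($M{\left(R,n \right)} = 6 - 11 = -5$)
$v{\left(o \right)} = - \frac{290}{9}$ ($v{\left(o \right)} = -35 + 5 \left(- \frac{5}{-9}\right) = -35 + 5 \left(\left(-5\right) \left(- \frac{1}{9}\right)\right) = -35 + 5 \cdot \frac{5}{9} = -35 + \frac{25}{9} = - \frac{290}{9}$)
$v{\left(0 \right)} + M{\left(-3,5 \right)} 7 \left(2 + 4\right) = - \frac{290}{9} - 5 \cdot 7 \left(2 + 4\right) = - \frac{290}{9} - 5 \cdot 7 \cdot 6 = - \frac{290}{9} - 210 = - \frac{2180}{9}$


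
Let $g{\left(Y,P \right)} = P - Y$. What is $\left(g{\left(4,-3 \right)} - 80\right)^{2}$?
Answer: $7569$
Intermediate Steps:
$\left(g{\left(4,-3 \right)} - 80\right)^{2} = \left(\left(-3 - 4\right) - 80\right)^{2} = \left(-7 - 80\right)^{2} = \left(-87\right)^{2} = 7569$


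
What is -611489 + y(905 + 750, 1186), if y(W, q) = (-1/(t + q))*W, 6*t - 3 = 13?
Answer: -2180574739/3566 ≈ -6.1149e+5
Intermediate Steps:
t = 8/3 (t = ½ + (⅙)*13 = ½ + 13/6 = 8/3 ≈ 2.6667)
y(W, q) = -W/(8/3 + q) (y(W, q) = (-1/(8/3 + q))*W = -W/(8/3 + q))
-611489 + y(905 + 750, 1186) = -611489 - 3*(905 + 750)/(8 + 3*1186) = -611489 - 3*1655/(8 + 3558) = -611489 - 3*1655/3566 = -611489 - 3*1655*1/3566 = -611489 - 4965/3566 = -2180574739/3566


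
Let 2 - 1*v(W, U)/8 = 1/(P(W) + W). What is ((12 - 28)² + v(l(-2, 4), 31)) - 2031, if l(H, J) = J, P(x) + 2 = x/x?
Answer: -5285/3 ≈ -1761.7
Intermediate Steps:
P(x) = -1 (P(x) = -2 + x/x = -2 + 1 = -1)
v(W, U) = 16 - 8/(-1 + W)
((12 - 28)² + v(l(-2, 4), 31)) - 2031 = ((12 - 28)² + 8*(-3 + 2*4)/(-1 + 4)) - 2031 = ((-16)² + 8*(-3 + 8)/3) - 2031 = (256 + 8*(⅓)*5) - 2031 = (256 + 40/3) - 2031 = 808/3 - 2031 = -5285/3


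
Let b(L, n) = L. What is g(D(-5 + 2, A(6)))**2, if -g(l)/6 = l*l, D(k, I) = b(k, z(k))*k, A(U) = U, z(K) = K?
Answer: 236196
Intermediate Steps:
D(k, I) = k**2 (D(k, I) = k*k = k**2)
g(l) = -6*l**2 (g(l) = -6*l*l = -6*l**2)
g(D(-5 + 2, A(6)))**2 = (-6*(-5 + 2)**4)**2 = (-6*((-3)**2)**2)**2 = (-6*9**2)**2 = (-6*81)**2 = (-486)**2 = 236196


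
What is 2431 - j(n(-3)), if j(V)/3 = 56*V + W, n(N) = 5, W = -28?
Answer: 1675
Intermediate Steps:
j(V) = -84 + 168*V (j(V) = 3*(56*V - 28) = 3*(-28 + 56*V) = -84 + 168*V)
2431 - j(n(-3)) = 2431 - (-84 + 168*5) = 2431 - (-84 + 840) = 2431 - 1*756 = 2431 - 756 = 1675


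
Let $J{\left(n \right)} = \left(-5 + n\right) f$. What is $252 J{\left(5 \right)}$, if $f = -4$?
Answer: $0$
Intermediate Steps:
$J{\left(n \right)} = 20 - 4 n$ ($J{\left(n \right)} = \left(-5 + n\right) \left(-4\right) = 20 - 4 n$)
$252 J{\left(5 \right)} = 252 \left(20 - 20\right) = 252 \cdot 0 = 0$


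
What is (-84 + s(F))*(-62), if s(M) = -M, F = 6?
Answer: 5580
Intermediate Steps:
(-84 + s(F))*(-62) = (-84 - 1*6)*(-62) = (-84 - 6)*(-62) = -90*(-62) = 5580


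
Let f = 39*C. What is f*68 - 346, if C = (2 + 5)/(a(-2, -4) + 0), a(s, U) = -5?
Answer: -20294/5 ≈ -4058.8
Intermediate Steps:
C = -7/5 (C = (2 + 5)/(-5 + 0) = 7/(-5) = 7*(-1/5) = -7/5 ≈ -1.4000)
f = -273/5 (f = 39*(-7/5) = -273/5 ≈ -54.600)
f*68 - 346 = -273/5*68 - 346 = -18564/5 - 346 = -20294/5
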